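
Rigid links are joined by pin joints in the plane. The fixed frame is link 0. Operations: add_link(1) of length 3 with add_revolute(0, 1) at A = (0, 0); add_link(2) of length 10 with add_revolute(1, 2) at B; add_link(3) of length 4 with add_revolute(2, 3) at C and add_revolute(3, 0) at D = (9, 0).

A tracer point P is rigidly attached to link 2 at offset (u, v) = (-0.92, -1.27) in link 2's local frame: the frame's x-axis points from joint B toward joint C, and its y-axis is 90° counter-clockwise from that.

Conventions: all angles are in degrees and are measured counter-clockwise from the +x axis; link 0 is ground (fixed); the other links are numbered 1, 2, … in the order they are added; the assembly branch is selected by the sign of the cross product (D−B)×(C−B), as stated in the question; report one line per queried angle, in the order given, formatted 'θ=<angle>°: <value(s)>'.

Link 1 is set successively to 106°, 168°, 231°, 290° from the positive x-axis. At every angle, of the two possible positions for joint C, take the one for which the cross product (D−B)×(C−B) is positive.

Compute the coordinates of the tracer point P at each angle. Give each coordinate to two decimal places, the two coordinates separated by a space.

A=(0,0), D=(9.00,0)
θ=106°: B = A + 3.00·(cos106°, sin106°) = (-0.8269, 2.8838)
θ=106°: |BD| = 10.2413
θ=106°: circle(B,10.00) ∩ circle(D,4.00): a=9.2217, h=3.8679
θ=106°:   candidates: C₊=(9.1108,3.9985) cross=39.612; C₋=(6.9325,-3.4243) cross=-39.612
θ=106°:   branch + wants cross > 0 → take C=(9.1108,3.9985) (cross=39.612)
θ=106°: ex = (C−B)/|BC| = (0.9938,0.1115); ey = (-0.1115,0.9938)
θ=106°: P = B + -0.92·ex + -1.27·ey = (-1.5996,1.5191)
θ=168°: B = A + 3.00·(cos168°, sin168°) = (-2.9344, 0.6237)
θ=168°: |BD| = 11.9507
θ=168°: circle(B,10.00) ∩ circle(D,4.00): a=9.4898, h=3.1534
θ=168°:   candidates: C₊=(6.7070,3.2775) cross=37.685; C₋=(6.3778,-3.0206) cross=-37.685
θ=168°:   branch + wants cross > 0 → take C=(6.7070,3.2775) (cross=37.685)
θ=168°: ex = (C−B)/|BC| = (0.9641,0.2654); ey = (-0.2654,0.9641)
θ=168°: P = B + -0.92·ex + -1.27·ey = (-3.4844,-0.8449)
θ=231°: B = A + 3.00·(cos231°, sin231°) = (-1.8880, -2.3314)
θ=231°: |BD| = 11.1348
θ=231°: circle(B,10.00) ∩ circle(D,4.00): a=9.3394, h=3.5744
θ=231°:   candidates: C₊=(6.4960,3.1193) cross=39.800; C₋=(7.9928,-3.8711) cross=-39.800
θ=231°:   branch + wants cross > 0 → take C=(6.4960,3.1193) (cross=39.800)
θ=231°: ex = (C−B)/|BC| = (0.8384,0.5451); ey = (-0.5451,0.8384)
θ=231°: P = B + -0.92·ex + -1.27·ey = (-1.9670,-3.8977)
θ=290°: B = A + 3.00·(cos290°, sin290°) = (1.0261, -2.8191)
θ=290°: |BD| = 8.4576
θ=290°: circle(B,10.00) ∩ circle(D,4.00): a=9.1947, h=3.9315
θ=290°:   candidates: C₊=(8.3846,3.9524) cross=33.251; C₋=(11.0054,-3.4610) cross=-33.251
θ=290°:   branch + wants cross > 0 → take C=(8.3846,3.9524) (cross=33.251)
θ=290°: ex = (C−B)/|BC| = (0.7358,0.6771); ey = (-0.6771,0.7358)
θ=290°: P = B + -0.92·ex + -1.27·ey = (1.2091,-4.3766)

θ=106°: -1.60 1.52
θ=168°: -3.48 -0.84
θ=231°: -1.97 -3.90
θ=290°: 1.21 -4.38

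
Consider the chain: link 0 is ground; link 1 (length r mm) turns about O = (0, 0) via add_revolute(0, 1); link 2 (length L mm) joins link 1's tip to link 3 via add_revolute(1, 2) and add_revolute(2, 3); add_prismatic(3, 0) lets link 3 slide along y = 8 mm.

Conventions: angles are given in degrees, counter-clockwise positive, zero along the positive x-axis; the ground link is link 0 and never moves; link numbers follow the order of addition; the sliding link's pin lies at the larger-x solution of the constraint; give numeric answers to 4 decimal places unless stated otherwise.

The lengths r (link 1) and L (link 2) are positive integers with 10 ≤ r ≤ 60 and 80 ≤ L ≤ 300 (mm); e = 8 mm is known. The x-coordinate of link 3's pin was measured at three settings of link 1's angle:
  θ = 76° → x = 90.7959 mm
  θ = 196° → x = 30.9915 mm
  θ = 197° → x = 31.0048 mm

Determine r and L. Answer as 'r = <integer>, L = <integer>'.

constraint per measurement: (x − r cos θ)² + (r sin θ − e)² = L²
subtracting the θ₁ and θ₂ equations cancels the r² and L² terms:
r = (x₁² − x₂²) / (2[(x₁cos θ₁ + e sin θ₁) − (x₂cos θ₂ + e sin θ₂)]) = 59.0000 → r = 59
L² = (x₁ − r cos θ₁)² + (r sin θ₁ − e)² = 8281.0054 → L = 91.0000 → L = 91
check at θ₃=197°: x = 31.0048 (printed 31.0048) ✓

r = 59, L = 91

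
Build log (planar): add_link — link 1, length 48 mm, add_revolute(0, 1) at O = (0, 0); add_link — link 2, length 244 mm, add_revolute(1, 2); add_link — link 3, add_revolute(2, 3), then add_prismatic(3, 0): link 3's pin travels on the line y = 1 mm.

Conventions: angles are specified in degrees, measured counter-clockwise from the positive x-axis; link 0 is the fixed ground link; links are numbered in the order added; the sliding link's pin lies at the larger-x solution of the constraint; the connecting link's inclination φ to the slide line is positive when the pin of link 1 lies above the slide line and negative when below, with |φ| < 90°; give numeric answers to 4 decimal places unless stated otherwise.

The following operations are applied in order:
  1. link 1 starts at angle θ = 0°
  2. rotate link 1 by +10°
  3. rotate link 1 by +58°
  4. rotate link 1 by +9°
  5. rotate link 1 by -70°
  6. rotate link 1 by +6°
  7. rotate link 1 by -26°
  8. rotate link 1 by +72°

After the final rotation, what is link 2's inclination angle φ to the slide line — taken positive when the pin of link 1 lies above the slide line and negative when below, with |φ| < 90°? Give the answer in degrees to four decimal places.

geometry: r = 48 mm, L = 244 mm, e = 1 mm; θ starts at 0°
rotate link 1 by +10°: θ ← 0° +10° = 10°
rotate link 1 by +58°: θ ← 10° +58° = 68°
rotate link 1 by +9°: θ ← 68° +9° = 77°
rotate link 1 by -70°: θ ← 77° -70° = 7°
rotate link 1 by +6°: θ ← 7° +6° = 13°
rotate link 1 by -26°: θ ← 13° -26° = -13°
rotate link 1 by +72°: θ ← -13° +72° = 59°
h = r sin θ − e = 41.144030 − 1 = 40.144030
sin φ = h / L = 40.144030 / 244 = 0.16452471
φ = arcsin(0.16452471) = 9.469625°

9.4696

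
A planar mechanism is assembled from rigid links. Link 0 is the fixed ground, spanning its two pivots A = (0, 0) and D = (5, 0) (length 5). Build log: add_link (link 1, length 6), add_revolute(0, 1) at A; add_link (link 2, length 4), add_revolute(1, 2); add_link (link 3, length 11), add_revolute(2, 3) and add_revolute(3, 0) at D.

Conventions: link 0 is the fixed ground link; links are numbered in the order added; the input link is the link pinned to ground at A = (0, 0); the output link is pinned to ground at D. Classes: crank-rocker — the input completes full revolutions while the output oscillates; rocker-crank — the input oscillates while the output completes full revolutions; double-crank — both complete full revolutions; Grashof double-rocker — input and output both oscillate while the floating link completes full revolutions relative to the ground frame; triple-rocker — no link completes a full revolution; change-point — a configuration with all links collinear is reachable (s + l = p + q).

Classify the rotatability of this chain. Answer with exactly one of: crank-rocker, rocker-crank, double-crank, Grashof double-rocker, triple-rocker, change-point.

lengths: ground=5, input=6, coupler=4, output=11
sorted: s=4 (shortest), l=11 (longest), p+q=11
s + l = 15 vs p + q = 11
s + l > p + q → non-Grashof → no link fully rotates → triple-rocker

triple-rocker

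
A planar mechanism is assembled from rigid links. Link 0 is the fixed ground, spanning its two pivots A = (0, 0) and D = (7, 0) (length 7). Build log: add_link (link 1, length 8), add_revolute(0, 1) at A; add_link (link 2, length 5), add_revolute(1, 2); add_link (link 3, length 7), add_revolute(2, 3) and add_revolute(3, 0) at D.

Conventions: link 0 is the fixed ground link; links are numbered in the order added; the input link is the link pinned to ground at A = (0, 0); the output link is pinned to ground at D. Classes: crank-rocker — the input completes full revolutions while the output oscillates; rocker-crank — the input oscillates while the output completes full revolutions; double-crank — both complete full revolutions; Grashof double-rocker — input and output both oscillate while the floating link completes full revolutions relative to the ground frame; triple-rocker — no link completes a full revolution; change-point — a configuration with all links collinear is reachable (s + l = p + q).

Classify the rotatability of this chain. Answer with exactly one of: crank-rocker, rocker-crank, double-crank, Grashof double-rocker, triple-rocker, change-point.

lengths: ground=7, input=8, coupler=5, output=7
sorted: s=5 (shortest), l=8 (longest), p+q=14
s + l = 13 vs p + q = 14
s + l < p + q (Grashof) with shortest = coupler link → Grashof double-rocker

Grashof double-rocker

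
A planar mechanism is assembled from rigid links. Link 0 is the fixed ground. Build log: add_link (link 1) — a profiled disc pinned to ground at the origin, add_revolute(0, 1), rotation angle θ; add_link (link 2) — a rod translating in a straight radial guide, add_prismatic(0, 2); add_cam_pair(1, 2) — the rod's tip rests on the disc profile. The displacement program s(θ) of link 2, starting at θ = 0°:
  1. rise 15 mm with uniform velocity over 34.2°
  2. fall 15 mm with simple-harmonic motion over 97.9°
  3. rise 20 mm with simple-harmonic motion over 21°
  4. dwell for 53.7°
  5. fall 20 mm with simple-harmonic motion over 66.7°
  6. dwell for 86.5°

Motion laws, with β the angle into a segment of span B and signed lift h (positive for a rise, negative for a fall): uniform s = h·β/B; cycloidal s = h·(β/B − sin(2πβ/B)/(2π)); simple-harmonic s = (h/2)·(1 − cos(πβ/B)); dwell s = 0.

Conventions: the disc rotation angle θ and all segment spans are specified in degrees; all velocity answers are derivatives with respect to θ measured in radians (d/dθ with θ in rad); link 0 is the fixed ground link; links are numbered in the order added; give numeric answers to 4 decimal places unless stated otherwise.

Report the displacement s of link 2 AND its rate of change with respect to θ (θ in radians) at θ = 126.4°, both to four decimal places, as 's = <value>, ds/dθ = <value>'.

seg 1 [0°–34.2°] uniform, h=15: full span → s += 15 → s = 15.0000
seg 2 [34.2°–132.1°] simple-harmonic, h=-15: θ=126.4° here. β=92.2, B=97.9. -15/2·(1 − cos(π·0.9418)) = -14.8749 → s = 0.1251
velocity in seg [34.2°–132.1°] (simple-harmonic), θ in radians: β = 92.2° = 1.6092 rad, B = 97.9° = 1.7087 rad; ds/dθ = (πh/(2B)) sin(πβ/B) = (π·(-15)/(2·1.7087)) sin(π·0.9418) = -2.508238 mm/rad

s = 0.1251, ds/dθ = -2.5082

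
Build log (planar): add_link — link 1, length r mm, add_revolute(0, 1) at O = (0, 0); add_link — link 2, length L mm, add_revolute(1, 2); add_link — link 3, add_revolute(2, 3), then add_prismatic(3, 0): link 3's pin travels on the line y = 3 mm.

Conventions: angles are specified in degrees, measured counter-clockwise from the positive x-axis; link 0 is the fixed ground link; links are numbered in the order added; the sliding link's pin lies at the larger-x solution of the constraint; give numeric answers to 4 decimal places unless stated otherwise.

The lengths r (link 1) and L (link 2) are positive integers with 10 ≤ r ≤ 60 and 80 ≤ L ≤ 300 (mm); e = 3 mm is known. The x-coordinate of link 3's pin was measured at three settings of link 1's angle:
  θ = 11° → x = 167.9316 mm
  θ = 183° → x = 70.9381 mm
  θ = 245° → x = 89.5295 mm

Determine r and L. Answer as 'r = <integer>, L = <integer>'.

constraint per measurement: (x − r cos θ)² + (r sin θ − e)² = L²
subtracting the θ₁ and θ₂ equations cancels the r² and L² terms:
r = (x₁² − x₂²) / (2[(x₁cos θ₁ + e sin θ₁) − (x₂cos θ₂ + e sin θ₂)]) = 49.0000 → r = 49
L² = (x₁ − r cos θ₁)² + (r sin θ₁ − e)² = 14399.9945 → L = 120.0000 → L = 120
check at θ₃=245°: x = 89.5295 (printed 89.5295) ✓

r = 49, L = 120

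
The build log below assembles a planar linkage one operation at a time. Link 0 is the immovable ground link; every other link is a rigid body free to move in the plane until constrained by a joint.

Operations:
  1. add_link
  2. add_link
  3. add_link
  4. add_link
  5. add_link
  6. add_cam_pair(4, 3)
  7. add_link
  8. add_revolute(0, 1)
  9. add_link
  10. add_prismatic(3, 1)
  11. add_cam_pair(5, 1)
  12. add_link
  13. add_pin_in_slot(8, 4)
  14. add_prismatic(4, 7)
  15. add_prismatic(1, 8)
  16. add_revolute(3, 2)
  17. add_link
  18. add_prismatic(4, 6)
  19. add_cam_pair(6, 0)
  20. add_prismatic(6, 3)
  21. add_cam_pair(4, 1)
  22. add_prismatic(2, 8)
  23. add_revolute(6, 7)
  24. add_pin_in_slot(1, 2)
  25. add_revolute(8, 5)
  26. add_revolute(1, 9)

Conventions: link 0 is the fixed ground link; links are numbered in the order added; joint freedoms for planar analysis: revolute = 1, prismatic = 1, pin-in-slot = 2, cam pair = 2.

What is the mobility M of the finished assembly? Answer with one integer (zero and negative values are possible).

L=1 J1=0 J2=0
add link → L=2 J1=0 J2=0
add link → L=3 J1=0 J2=0
add link → L=4 J1=0 J2=0
add link → L=5 J1=0 J2=0
add link → L=6 J1=0 J2=0
C@4,3 dof=2 J2 → L=6 J1=0 J2=1
add link → L=7 J1=0 J2=1
R@0,1 dof=1 J1 → L=7 J1=1 J2=1
add link → L=8 J1=1 J2=1
P@3,1 dof=1 J1 → L=8 J1=2 J2=1
C@5,1 dof=2 J2 → L=8 J1=2 J2=2
add link → L=9 J1=2 J2=2
PS@8,4 dof=2 J2 → L=9 J1=2 J2=3
P@4,7 dof=1 J1 → L=9 J1=3 J2=3
P@1,8 dof=1 J1 → L=9 J1=4 J2=3
R@3,2 dof=1 J1 → L=9 J1=5 J2=3
add link → L=10 J1=5 J2=3
P@4,6 dof=1 J1 → L=10 J1=6 J2=3
C@6,0 dof=2 J2 → L=10 J1=6 J2=4
P@6,3 dof=1 J1 → L=10 J1=7 J2=4
C@4,1 dof=2 J2 → L=10 J1=7 J2=5
P@2,8 dof=1 J1 → L=10 J1=8 J2=5
R@6,7 dof=1 J1 → L=10 J1=9 J2=5
PS@1,2 dof=2 J2 → L=10 J1=9 J2=6
R@8,5 dof=1 J1 → L=10 J1=10 J2=6
R@1,9 dof=1 J1 → L=10 J1=11 J2=6
M=3(L−1)−2J1−J2=3·9−2·11−6=-1

M = -1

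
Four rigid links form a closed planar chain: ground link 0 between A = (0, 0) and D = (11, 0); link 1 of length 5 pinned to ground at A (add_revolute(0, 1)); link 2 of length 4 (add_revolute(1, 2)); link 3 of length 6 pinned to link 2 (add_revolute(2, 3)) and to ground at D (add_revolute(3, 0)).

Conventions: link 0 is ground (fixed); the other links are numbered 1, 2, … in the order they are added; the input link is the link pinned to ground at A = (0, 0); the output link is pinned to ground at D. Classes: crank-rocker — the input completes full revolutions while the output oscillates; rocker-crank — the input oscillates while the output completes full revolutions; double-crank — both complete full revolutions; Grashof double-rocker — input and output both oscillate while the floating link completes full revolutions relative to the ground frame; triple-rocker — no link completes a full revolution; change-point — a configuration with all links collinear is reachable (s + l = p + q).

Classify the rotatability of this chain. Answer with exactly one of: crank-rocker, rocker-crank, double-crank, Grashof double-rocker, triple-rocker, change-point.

lengths: ground=11, input=5, coupler=4, output=6
sorted: s=4 (shortest), l=11 (longest), p+q=11
s + l = 15 vs p + q = 11
s + l > p + q → non-Grashof → no link fully rotates → triple-rocker

triple-rocker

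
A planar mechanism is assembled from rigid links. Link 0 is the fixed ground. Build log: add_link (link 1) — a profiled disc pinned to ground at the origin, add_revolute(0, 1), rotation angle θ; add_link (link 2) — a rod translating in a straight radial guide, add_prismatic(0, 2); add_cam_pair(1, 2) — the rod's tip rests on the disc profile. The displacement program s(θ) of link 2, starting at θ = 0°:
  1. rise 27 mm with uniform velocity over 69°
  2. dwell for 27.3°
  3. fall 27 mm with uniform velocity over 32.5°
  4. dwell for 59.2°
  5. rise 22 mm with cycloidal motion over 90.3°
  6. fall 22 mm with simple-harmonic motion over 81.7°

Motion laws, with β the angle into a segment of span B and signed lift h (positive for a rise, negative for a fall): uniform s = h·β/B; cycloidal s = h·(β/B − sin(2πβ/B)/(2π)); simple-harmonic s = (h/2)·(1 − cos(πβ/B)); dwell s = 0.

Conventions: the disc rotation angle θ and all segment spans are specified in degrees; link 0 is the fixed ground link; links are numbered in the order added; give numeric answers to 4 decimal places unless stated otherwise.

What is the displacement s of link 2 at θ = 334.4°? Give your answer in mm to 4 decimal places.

seg 1 [0°–69°] uniform, h=27: full span → s += 27 → s = 27.0000
seg 2 [69°–96.3°] dwell: s stays 27.0000
seg 3 [96.3°–128.8°] uniform, h=-27: full span → s += -27 → s = 0.0000
seg 4 [128.8°–188°] dwell: s stays 0.0000
seg 5 [188°–278.3°] cycloidal, h=22: full span → s += 22 → s = 22.0000
seg 6 [278.3°–360°] simple-harmonic, h=-22: θ=334.4° here. β=56.1, B=81.7. -22/2·(1 − cos(π·0.6867)) = -17.0871 → s = 4.9129

4.9129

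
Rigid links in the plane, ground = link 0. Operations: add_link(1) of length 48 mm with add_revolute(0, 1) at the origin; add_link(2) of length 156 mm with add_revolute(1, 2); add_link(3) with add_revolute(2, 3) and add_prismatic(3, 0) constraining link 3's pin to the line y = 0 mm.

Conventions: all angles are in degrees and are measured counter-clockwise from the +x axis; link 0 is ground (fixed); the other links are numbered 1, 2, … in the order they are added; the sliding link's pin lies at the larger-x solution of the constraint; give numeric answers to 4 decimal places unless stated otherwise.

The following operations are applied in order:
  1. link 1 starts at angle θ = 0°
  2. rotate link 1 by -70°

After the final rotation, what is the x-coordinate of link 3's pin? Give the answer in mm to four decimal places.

geometry: r = 48 mm, L = 156 mm, e = 0 mm; θ starts at 0°
rotate link 1 by -70°: θ ← 0° -70° = -70°
crank pin P = (r cos θ, r sin θ) = (16.416967, -45.105246)
h = r sin θ − e = -45.105246 − 0 = -45.105246
x = r cos θ + √(L² − h²) = 16.416967 + 149.336924 = 165.753891

165.7539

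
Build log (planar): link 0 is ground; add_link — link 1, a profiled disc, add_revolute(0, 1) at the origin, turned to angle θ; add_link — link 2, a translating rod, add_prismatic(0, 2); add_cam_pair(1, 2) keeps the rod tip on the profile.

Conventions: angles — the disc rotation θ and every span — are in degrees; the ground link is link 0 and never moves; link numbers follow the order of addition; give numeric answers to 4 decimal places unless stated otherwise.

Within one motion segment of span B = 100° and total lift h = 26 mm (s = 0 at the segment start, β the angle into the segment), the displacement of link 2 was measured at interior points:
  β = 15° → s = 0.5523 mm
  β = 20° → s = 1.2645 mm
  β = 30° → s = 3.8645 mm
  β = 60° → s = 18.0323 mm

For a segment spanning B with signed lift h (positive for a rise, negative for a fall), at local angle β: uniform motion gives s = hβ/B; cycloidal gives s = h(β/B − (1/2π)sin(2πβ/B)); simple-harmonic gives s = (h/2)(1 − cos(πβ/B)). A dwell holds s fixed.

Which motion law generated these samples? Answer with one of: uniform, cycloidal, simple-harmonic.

candidates at β/B = r: uniform s = h·r (linear in β); cycloidal s = h·(r − sin(2πr)/(2π)); simple-harmonic s = (h/2)(1 − cos(πr))
β=15°: printed 0.5523 | uniform 3.9000, cycloidal 0.5523, simple-harmonic 1.4169
β=20°: printed 1.2645 | uniform 5.2000, cycloidal 1.2645, simple-harmonic 2.4828
β=30°: printed 3.8645 | uniform 7.8000, cycloidal 3.8645, simple-harmonic 5.3588
β=60°: printed 18.0323 | uniform 15.6000, cycloidal 18.0323, simple-harmonic 17.0172
only one law matches every sample → cycloidal

cycloidal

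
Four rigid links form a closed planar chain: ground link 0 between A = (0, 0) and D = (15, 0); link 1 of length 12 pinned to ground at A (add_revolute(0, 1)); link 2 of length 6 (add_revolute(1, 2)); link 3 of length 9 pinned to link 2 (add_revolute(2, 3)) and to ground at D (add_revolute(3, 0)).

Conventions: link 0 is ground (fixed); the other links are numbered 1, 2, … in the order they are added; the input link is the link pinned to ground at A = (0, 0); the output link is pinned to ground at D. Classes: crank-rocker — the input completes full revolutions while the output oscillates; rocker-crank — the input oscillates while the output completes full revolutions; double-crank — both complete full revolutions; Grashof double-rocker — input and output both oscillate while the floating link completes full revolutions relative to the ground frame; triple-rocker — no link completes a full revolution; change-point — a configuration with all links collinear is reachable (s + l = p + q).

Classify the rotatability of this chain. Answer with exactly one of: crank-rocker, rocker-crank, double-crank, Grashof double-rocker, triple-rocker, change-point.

lengths: ground=15, input=12, coupler=6, output=9
sorted: s=6 (shortest), l=15 (longest), p+q=21
s + l = 21 vs p + q = 21
s + l = p + q → change-point (collinear configuration reachable)

change-point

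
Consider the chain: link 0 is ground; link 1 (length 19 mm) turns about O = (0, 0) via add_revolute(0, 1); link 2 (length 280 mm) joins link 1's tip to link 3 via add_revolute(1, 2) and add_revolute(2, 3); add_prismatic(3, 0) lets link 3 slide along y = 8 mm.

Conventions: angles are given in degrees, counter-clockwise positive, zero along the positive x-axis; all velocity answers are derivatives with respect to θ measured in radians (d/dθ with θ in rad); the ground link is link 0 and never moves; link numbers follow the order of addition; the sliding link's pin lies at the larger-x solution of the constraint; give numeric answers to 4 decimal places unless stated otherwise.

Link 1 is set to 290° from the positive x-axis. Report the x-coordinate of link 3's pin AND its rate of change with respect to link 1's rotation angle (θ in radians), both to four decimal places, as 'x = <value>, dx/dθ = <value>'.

geometry: r = 19 mm, L = 280 mm, e = 8 mm
crank pin P = (r cos θ, r sin θ) = (6.498383, -17.854160)
h = r sin θ − e = -17.854160 − 8 = -25.854160
x = r cos θ + √(L² − h²) = 6.498383 + 278.803806 = 285.302189
dx/dθ = −r sin θ − h·r cos θ/√(L² − h²) (θ in radians; h = -25.854160) = 18.456771

x = 285.3022, dx/dθ = 18.4568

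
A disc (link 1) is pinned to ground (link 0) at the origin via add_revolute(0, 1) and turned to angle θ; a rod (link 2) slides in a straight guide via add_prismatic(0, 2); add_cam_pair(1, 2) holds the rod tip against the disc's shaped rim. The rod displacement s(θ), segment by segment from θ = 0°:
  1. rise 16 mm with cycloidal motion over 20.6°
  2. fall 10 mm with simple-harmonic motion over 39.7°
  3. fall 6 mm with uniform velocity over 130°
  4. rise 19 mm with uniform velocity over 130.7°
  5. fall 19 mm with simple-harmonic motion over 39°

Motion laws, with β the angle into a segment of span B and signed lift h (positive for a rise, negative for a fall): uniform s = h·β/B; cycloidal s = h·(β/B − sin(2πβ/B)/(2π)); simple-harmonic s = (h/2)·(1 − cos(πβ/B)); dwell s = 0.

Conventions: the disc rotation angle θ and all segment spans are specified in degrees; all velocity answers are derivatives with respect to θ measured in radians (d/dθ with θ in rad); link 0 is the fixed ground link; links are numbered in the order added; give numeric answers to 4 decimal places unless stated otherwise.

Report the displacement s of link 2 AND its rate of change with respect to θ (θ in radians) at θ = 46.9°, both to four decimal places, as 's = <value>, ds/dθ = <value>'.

segment 1 (0° to 20.6°, cycloidal, h = 16) is passed completely: s = 0.0000 + (16) = 16.0000
θ = 46.9° falls in segment 2 (20.6° to 60.3°, simple-harmonic, h = -10): β = 46.9 − 20.6 = 26.3°, B = 39.7°; Δs = -10/2·(1 − cos(π·0.6625)) = -7.4427; s = 16.0000 − 7.4427 = 8.5573
velocity in seg [20.6°–60.3°] (simple-harmonic), θ in radians: β = 26.3° = 0.4590 rad, B = 39.7° = 0.6929 rad; ds/dθ = (πh/(2B)) sin(πβ/B) = (π·(-10)/(2·0.6929)) sin(π·0.6625) = -19.780602 mm/rad

s = 8.5573, ds/dθ = -19.7806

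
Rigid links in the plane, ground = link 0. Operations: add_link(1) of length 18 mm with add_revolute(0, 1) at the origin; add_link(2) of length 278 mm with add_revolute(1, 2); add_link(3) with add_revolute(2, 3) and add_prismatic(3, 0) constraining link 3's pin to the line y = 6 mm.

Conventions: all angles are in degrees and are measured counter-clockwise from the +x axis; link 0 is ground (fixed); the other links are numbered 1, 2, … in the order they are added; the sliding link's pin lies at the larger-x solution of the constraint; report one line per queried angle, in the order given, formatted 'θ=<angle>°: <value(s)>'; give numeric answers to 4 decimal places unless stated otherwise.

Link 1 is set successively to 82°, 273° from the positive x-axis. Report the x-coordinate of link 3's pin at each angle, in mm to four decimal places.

geometry: r = 18 mm, L = 278 mm, e = 6 mm
θ=82°: crank pin P = (r cos θ, r sin θ) = (2.505116, 17.824825)
θ=82°: h = r sin θ − e = 17.824825 − 6 = 11.824825
θ=82°: x = r cos θ + √(L² − h²) = 2.505116 + 277.748400 = 280.253515
θ=273°: crank pin P = (r cos θ, r sin θ) = (0.942047, -17.975332)
θ=273°: h = r sin θ − e = -17.975332 − 6 = -23.975332
θ=273°: x = r cos θ + √(L² − h²) = 0.942047 + 276.964228 = 277.906275

θ=82°: 280.2535
θ=273°: 277.9063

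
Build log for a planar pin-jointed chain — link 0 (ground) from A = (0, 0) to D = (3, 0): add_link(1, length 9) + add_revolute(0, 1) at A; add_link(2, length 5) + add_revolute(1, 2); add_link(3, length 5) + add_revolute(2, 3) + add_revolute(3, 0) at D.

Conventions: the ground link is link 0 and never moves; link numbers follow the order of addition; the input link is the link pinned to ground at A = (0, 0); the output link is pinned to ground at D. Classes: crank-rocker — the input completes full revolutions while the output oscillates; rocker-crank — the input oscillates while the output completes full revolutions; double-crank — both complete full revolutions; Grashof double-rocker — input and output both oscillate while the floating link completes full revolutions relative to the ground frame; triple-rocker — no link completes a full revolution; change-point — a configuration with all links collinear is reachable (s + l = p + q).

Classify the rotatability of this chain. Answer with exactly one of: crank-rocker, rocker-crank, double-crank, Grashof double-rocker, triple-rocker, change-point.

lengths: ground=3, input=9, coupler=5, output=5
sorted: s=3 (shortest), l=9 (longest), p+q=10
s + l = 12 vs p + q = 10
s + l > p + q → non-Grashof → no link fully rotates → triple-rocker

triple-rocker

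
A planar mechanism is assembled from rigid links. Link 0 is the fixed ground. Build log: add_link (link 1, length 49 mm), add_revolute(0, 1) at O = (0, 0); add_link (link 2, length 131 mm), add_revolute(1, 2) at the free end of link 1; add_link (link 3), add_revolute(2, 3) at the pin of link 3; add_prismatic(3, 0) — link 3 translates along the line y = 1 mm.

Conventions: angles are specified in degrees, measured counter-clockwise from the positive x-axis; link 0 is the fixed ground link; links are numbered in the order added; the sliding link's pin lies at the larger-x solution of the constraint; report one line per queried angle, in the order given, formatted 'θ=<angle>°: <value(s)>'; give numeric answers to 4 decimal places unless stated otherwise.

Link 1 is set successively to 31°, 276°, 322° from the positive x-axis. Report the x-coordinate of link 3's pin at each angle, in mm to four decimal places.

geometry: r = 49 mm, L = 131 mm, e = 1 mm
θ=31°: crank pin P = (r cos θ, r sin θ) = (42.001198, 25.236866)
θ=31°: h = r sin θ − e = 25.236866 − 1 = 24.236866
θ=31°: x = r cos θ + √(L² − h²) = 42.001198 + 128.738395 = 170.739593
θ=276°: crank pin P = (r cos θ, r sin θ) = (5.121895, -48.731573)
θ=276°: h = r sin θ − e = -48.731573 − 1 = -49.731573
θ=276°: x = r cos θ + √(L² − h²) = 5.121895 + 121.193113 = 126.315008
θ=322°: crank pin P = (r cos θ, r sin θ) = (38.612527, -30.167412)
θ=322°: h = r sin θ − e = -30.167412 − 1 = -31.167412
θ=322°: x = r cos θ + √(L² − h²) = 38.612527 + 127.238329 = 165.850856

θ=31°: 170.7396
θ=276°: 126.3150
θ=322°: 165.8509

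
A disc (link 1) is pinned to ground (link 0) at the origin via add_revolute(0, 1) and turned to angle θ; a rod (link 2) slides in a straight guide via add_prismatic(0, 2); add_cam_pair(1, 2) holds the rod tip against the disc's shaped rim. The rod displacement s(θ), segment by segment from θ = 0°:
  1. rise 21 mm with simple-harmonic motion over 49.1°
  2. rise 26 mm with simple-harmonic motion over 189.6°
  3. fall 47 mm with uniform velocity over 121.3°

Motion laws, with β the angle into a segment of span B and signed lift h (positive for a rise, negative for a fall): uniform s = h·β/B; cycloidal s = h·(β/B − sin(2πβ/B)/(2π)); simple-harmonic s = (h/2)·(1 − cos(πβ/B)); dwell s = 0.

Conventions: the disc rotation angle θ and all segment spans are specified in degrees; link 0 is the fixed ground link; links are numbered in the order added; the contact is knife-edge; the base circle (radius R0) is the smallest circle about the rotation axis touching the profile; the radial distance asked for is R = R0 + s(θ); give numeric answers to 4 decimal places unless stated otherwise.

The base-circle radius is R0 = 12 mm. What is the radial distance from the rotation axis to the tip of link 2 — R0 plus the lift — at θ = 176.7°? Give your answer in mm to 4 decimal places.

segment 1 (0° to 49.1°, simple-harmonic, h = 21) is passed completely: s = 0.0000 + (21) = 21.0000
θ = 176.7° falls in segment 2 (49.1° to 238.7°, simple-harmonic, h = 26): β = 176.7 − 49.1 = 127.6°, B = 189.6°; Δs = 26/2·(1 − cos(π·0.6730)) = 19.7226; s = 21.0000 + 19.7226 = 40.7226
R = R0 + s = 12 + 40.7226 = 52.7226

52.7226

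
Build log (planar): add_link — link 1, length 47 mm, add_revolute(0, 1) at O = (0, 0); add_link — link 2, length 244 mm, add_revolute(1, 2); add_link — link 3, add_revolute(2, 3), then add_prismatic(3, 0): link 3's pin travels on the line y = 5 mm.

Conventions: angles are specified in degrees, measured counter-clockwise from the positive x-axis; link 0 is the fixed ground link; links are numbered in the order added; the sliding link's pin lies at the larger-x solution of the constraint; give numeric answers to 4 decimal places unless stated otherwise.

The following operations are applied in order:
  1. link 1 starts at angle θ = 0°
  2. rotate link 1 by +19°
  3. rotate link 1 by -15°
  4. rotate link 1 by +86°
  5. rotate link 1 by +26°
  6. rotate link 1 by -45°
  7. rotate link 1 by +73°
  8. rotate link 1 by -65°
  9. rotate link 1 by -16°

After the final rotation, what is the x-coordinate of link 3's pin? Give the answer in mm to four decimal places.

geometry: r = 47 mm, L = 244 mm, e = 5 mm; θ starts at 0°
rotate link 1 by +19°: θ ← 0° +19° = 19°
rotate link 1 by -15°: θ ← 19° -15° = 4°
rotate link 1 by +86°: θ ← 4° +86° = 90°
rotate link 1 by +26°: θ ← 90° +26° = 116°
rotate link 1 by -45°: θ ← 116° -45° = 71°
rotate link 1 by +73°: θ ← 71° +73° = 144°
rotate link 1 by -65°: θ ← 144° -65° = 79°
rotate link 1 by -16°: θ ← 79° -16° = 63°
crank pin P = (r cos θ, r sin θ) = (21.337553, 41.877307)
h = r sin θ − e = 41.877307 − 5 = 36.877307
x = r cos θ + √(L² − h²) = 21.337553 + 241.197148 = 262.534702

262.5347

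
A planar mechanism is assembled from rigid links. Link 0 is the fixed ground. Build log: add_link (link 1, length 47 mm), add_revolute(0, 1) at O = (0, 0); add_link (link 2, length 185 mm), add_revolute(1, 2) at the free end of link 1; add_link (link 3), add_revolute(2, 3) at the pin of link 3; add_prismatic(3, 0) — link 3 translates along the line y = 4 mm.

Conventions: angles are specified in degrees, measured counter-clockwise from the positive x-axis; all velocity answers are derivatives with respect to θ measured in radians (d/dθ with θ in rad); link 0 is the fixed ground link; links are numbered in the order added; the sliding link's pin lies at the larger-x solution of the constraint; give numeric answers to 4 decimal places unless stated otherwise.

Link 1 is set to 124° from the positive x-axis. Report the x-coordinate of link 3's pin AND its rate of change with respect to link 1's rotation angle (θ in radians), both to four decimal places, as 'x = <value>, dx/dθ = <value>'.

geometry: r = 47 mm, L = 185 mm, e = 4 mm
crank pin P = (r cos θ, r sin θ) = (-26.282066, 38.964766)
h = r sin θ − e = 38.964766 − 4 = 34.964766
x = r cos θ + √(L² − h²) = -26.282066 + 181.665806 = 155.383740
dx/dθ = −r sin θ − h·r cos θ/√(L² − h²) (θ in radians; h = 34.964766) = -33.906322

x = 155.3837, dx/dθ = -33.9063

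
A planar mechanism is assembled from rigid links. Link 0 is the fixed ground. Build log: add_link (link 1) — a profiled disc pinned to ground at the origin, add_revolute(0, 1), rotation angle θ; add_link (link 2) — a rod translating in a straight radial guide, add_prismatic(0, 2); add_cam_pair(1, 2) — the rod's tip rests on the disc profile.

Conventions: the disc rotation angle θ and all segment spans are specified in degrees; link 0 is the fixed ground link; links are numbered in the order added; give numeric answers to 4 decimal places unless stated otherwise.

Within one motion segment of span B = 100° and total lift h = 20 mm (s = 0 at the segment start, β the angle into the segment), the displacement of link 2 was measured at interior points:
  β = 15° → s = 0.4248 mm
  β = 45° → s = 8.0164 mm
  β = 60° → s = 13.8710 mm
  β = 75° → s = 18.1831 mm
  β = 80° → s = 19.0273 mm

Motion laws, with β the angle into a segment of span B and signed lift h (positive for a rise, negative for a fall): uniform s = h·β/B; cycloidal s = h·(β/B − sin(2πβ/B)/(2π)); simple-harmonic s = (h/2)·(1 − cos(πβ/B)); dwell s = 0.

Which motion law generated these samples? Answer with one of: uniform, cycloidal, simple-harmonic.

candidates at β/B = r: uniform s = h·r (linear in β); cycloidal s = h·(r − sin(2πr)/(2π)); simple-harmonic s = (h/2)(1 − cos(πr))
β=15°: printed 0.4248 | uniform 3.0000, cycloidal 0.4248, simple-harmonic 1.0899
β=45°: printed 8.0164 | uniform 9.0000, cycloidal 8.0164, simple-harmonic 8.4357
β=60°: printed 13.8710 | uniform 12.0000, cycloidal 13.8710, simple-harmonic 13.0902
β=75°: printed 18.1831 | uniform 15.0000, cycloidal 18.1831, simple-harmonic 17.0711
β=80°: printed 19.0273 | uniform 16.0000, cycloidal 19.0273, simple-harmonic 18.0902
only one law matches every sample → cycloidal

cycloidal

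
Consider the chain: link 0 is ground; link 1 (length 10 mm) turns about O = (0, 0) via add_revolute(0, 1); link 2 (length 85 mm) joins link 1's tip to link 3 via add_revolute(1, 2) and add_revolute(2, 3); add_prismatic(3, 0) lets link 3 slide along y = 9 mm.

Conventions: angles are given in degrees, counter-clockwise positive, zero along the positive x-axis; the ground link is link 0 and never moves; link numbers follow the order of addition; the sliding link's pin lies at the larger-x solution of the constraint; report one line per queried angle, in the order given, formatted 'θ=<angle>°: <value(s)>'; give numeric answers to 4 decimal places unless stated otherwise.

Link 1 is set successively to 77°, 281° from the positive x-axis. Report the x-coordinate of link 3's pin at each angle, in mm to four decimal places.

geometry: r = 10 mm, L = 85 mm, e = 9 mm
θ=77°: crank pin P = (r cos θ, r sin θ) = (2.249511, 9.743701)
θ=77°: h = r sin θ − e = 9.743701 − 9 = 0.743701
θ=77°: x = r cos θ + √(L² − h²) = 2.249511 + 84.996746 = 87.246257
θ=281°: crank pin P = (r cos θ, r sin θ) = (1.908090, -9.816272)
θ=281°: h = r sin θ − e = -9.816272 − 9 = -18.816272
θ=281°: x = r cos θ + √(L² − h²) = 1.908090 + 82.891181 = 84.799271

θ=77°: 87.2463
θ=281°: 84.7993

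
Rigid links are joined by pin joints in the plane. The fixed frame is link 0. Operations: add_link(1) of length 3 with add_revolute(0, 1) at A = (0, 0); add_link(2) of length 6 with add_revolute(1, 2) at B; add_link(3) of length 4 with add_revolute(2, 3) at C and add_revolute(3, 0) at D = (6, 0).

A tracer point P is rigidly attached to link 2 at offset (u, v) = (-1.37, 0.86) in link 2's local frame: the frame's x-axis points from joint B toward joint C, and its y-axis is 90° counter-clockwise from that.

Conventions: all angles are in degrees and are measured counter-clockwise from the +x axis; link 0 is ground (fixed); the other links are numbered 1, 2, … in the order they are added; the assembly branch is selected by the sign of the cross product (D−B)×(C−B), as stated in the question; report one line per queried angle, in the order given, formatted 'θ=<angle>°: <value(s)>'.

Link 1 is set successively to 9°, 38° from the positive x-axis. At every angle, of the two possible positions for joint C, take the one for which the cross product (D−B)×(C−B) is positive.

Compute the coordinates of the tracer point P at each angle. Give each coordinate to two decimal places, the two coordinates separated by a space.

A=(0,0), D=(6.00,0)
θ=9°: B = A + 3.00·(cos9°, sin9°) = (2.9631, 0.4693)
θ=9°: |BD| = 3.0730
θ=9°: circle(B,6.00) ∩ circle(D,4.00): a=4.7907, h=3.6124
θ=9°:   candidates: C₊=(8.2492,3.3077) cross=11.101; C₋=(7.1458,-3.8324) cross=-11.101
θ=9°:   branch + wants cross > 0 → take C=(8.2492,3.3077) (cross=11.101)
θ=9°: ex = (C−B)/|BC| = (0.8810,0.4731); ey = (-0.4731,0.8810)
θ=9°: P = B + -1.37·ex + 0.86·ey = (1.3492,0.5789)
θ=38°: B = A + 3.00·(cos38°, sin38°) = (2.3640, 1.8470)
θ=38°: |BD| = 4.0782
θ=38°: circle(B,6.00) ∩ circle(D,4.00): a=4.4912, h=3.9786
θ=38°:   candidates: C₊=(8.1701,3.3602) cross=16.226; C₋=(4.5663,-3.7342) cross=-16.226
θ=38°:   branch + wants cross > 0 → take C=(8.1701,3.3602) (cross=16.226)
θ=38°: ex = (C−B)/|BC| = (0.9677,0.2522); ey = (-0.2522,0.9677)
θ=38°: P = B + -1.37·ex + 0.86·ey = (0.8214,2.3337)

θ=9°: 1.35 0.58
θ=38°: 0.82 2.33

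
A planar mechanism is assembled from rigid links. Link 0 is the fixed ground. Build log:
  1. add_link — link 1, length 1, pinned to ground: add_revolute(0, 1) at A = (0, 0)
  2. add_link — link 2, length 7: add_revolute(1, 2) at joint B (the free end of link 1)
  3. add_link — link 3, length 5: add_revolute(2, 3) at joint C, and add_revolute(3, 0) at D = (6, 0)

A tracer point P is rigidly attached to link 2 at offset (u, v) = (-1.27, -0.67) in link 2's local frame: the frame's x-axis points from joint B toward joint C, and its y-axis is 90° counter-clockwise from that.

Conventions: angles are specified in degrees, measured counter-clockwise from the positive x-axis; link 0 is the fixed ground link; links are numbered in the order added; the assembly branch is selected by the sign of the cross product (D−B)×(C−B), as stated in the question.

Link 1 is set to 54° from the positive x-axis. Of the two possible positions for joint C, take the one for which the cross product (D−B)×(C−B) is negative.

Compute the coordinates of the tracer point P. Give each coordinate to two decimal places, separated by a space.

A=(0,0), D=(6.00,0)
B = A + 1.00·(cos54°, sin54°) = (0.5878, 0.8090)
|BD| = 5.4723
circle(B,7.00) ∩ circle(D,5.00): a=4.9290, h=4.9704
  candidates: C₊=(6.1974,4.9961) cross=27.200; C₋=(4.7278,-4.8355) cross=-27.200
  branch - wants cross < 0 → take C=(4.7278,-4.8355) (cross=-27.200)
ex = (C−B)/|BC| = (0.5914,-0.8064); ey = (0.8064,0.5914)
P = B + -1.27·ex + -0.67·ey = (-0.7036,1.4368)

-0.70 1.44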